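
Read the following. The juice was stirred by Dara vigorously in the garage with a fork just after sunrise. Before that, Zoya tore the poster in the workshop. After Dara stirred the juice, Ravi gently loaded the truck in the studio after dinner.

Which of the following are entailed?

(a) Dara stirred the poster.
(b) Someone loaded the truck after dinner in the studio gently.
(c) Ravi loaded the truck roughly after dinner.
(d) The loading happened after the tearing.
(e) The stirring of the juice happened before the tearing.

(b), (d)

(a) Not entailed — Dara stirred the juice, not the poster; the poster belongs to the tearing event.
(b) Entailed — generalizing the agent leaves a sub-description the original still satisfies.
(c) Not entailed — 'roughly' adds a manner not in (and inconsistent with) the original.
(d) Entailed — the narrative places the tearing before the loading.
(e) Not entailed — the narrative places the tearing before the stirring, not after.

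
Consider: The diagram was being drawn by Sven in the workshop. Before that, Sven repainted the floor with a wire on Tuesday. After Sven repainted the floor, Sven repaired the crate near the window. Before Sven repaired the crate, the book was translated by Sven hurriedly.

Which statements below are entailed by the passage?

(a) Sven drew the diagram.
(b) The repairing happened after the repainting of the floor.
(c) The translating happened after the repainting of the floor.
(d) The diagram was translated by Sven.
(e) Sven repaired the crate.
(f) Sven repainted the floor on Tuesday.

(a) Not entailed — 'was drawing' is progressive on an accomplishment; it does not entail the completed 'drew'.
(b) Entailed — the narrative places the repainting before the repairing.
(c) Not entailed — the narrative doesn't order the repainting relative to the translating.
(d) Not entailed — Sven translated the book, not the diagram; the diagram belongs to the drawing event.
(e) Entailed — every conjunct here is already in the original repairing event.
(f) Entailed — every conjunct here is already in the original repainting event.

(b), (e), (f)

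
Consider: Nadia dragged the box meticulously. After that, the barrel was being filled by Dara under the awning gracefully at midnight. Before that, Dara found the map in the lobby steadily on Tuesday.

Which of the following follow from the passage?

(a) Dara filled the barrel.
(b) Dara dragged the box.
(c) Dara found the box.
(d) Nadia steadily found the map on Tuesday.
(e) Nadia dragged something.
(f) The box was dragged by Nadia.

(a) Not entailed — 'was filling' is progressive on an accomplishment; it does not entail the completed 'filled'.
(b) Not entailed — the passage has Nadia dragging the box, not Dara.
(c) Not entailed — Dara found the map, not the box; the box belongs to the dragging event.
(d) Not entailed — the passage has Dara finding the map, not Nadia.
(e) Entailed — this follows by dropping conjuncts from the dragging event's description.
(f) Entailed — this follows by dropping conjuncts from the dragging event's description.

(e), (f)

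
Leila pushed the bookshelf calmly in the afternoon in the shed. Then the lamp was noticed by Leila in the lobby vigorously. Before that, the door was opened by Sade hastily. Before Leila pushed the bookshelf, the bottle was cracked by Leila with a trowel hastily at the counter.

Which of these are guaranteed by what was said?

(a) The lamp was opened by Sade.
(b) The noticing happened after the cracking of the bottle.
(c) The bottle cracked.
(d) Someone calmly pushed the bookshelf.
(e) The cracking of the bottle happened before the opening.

(a) Not entailed — Sade opened the door, not the lamp; the lamp belongs to the noticing event.
(b) Entailed — the narrative places the cracking before the noticing.
(c) Entailed — 'Leila cracked the bottle' is causative; it entails the inchoative 'the bottle cracked'.
(d) Entailed — the original entails any weakening of itself; this just drops 'in the afternoon', 'in the shed' and generalizes the agent.
(e) Not entailed — the narrative doesn't order the cracking relative to the opening.

(b), (c), (d)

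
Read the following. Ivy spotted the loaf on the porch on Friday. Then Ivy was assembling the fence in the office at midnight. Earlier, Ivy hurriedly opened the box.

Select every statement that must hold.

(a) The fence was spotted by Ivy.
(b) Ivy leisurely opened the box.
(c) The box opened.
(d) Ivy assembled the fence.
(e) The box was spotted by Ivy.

(a) Not entailed — Ivy spotted the loaf, not the fence; the fence belongs to the assembling event.
(b) Not entailed — 'leisurely' adds a manner not in (and inconsistent with) the original.
(c) Entailed — 'Ivy opened the box' is causative; it entails the inchoative 'the box opened'.
(d) Not entailed — 'was assembling' is progressive on an accomplishment; it does not entail the completed 'assembled'.
(e) Not entailed — Ivy spotted the loaf, not the box; the box belongs to the opening event.

(c)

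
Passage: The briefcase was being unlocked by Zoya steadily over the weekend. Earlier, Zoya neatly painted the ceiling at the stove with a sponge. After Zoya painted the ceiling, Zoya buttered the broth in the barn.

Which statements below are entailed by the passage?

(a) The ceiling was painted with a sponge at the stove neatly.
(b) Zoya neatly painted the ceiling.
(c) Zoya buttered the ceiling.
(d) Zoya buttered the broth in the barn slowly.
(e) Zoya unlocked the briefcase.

(a), (b)

(a) Entailed — this follows by dropping conjuncts from the painting event's description.
(b) Entailed — every conjunct here is already in the original painting event.
(c) Not entailed — Zoya buttered the broth, not the ceiling; the ceiling belongs to the painting event.
(d) Not entailed — 'slowly' adds information not in the original event.
(e) Not entailed — 'was unlocking' is progressive on an accomplishment; it does not entail the completed 'unlocked'.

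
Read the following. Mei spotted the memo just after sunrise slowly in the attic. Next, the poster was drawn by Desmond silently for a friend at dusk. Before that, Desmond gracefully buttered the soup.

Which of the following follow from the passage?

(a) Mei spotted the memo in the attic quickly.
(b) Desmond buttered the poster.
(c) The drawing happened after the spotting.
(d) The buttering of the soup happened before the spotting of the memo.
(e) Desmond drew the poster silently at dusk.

(a) Not entailed — 'quickly' adds a manner not in (and inconsistent with) the original.
(b) Not entailed — Desmond buttered the soup, not the poster; the poster belongs to the drawing event.
(c) Entailed — the narrative places the spotting before the drawing.
(d) Not entailed — the narrative doesn't order the buttering relative to the spotting.
(e) Entailed — every conjunct here is already in the original drawing event.

(c), (e)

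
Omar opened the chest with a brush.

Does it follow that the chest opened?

'Omar opened the chest' is the causative; it entails the inchoative 'the chest opened'.

yes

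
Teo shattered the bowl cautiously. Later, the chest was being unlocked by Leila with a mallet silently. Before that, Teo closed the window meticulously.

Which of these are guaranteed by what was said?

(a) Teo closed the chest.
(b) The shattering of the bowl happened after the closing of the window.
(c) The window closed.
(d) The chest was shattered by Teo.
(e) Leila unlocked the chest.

(c)

(a) Not entailed — Teo closed the window, not the chest; the chest belongs to the unlocking event.
(b) Not entailed — the narrative doesn't order the closing relative to the shattering.
(c) Entailed — 'Teo closed the window' is causative; it entails the inchoative 'the window closed'.
(d) Not entailed — Teo shattered the bowl, not the chest; the chest belongs to the unlocking event.
(e) Not entailed — 'was unlocking' is progressive on an accomplishment; it does not entail the completed 'unlocked'.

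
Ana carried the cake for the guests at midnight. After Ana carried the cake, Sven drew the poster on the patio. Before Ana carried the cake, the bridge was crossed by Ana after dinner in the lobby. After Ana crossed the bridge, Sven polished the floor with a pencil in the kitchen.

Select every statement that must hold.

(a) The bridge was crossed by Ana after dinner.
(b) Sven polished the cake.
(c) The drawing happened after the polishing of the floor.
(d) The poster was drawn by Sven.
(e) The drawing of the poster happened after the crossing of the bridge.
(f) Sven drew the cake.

(a), (d), (e)

(a) Entailed — every conjunct here is already in the original crossing event.
(b) Not entailed — Sven polished the floor, not the cake; the cake belongs to the carrying event.
(c) Not entailed — the narrative doesn't order the polishing relative to the drawing.
(d) Entailed — the original entails any weakening of itself; this just drops 'on the patio'.
(e) Entailed — the narrative places the crossing before the drawing.
(f) Not entailed — Sven drew the poster, not the cake; the cake belongs to the carrying event.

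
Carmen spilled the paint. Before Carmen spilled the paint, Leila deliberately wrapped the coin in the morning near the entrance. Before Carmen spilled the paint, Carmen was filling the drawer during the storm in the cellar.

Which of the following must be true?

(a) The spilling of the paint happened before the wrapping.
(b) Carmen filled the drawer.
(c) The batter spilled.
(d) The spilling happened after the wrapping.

(d)

(a) Not entailed — the narrative places the wrapping before the spilling, not after.
(b) Not entailed — 'was filling' is progressive on an accomplishment; it does not entail the completed 'filled'.
(c) Not entailed — the paint is what spilled, not the batter.
(d) Entailed — the narrative places the wrapping before the spilling.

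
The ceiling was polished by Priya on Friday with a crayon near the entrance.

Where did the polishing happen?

'near the entrance' marks the location of the polishing event.

near the entrance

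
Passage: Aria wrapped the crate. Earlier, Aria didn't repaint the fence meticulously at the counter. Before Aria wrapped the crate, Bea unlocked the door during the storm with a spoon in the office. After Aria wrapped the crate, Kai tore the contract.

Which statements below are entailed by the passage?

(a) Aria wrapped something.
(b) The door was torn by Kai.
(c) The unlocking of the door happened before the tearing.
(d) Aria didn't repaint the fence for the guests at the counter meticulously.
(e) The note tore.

(a) Entailed — the original entails any weakening of itself; this just generalizes the patient.
(b) Not entailed — Kai tore the contract, not the door; the door belongs to the unlocking event.
(c) Entailed — the narrative places the unlocking before the tearing.
(d) Entailed — under negation, adding a further restriction is entailed: if no such repainting event occurred, none occurred for the guests either.
(e) Not entailed — the contract is what tore, not the note.

(a), (c), (d)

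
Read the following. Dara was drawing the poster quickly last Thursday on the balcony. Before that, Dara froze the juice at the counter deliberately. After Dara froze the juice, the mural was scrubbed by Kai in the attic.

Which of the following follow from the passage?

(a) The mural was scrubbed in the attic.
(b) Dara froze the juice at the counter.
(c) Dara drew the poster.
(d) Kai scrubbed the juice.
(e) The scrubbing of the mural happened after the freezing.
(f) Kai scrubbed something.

(a), (b), (e), (f)

(a) Entailed — this follows by dropping conjuncts from the scrubbing event's description.
(b) Entailed — this follows by dropping conjuncts from the freezing event's description.
(c) Not entailed — 'was drawing' is progressive on an accomplishment; it does not entail the completed 'drew'.
(d) Not entailed — Kai scrubbed the mural, not the juice; the juice belongs to the freezing event.
(e) Entailed — the narrative places the freezing before the scrubbing.
(f) Entailed — this follows by dropping conjuncts from the scrubbing event's description.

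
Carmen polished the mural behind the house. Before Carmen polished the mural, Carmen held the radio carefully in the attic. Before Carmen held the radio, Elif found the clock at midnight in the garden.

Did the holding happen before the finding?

The narrative orders the finding before the holding.

no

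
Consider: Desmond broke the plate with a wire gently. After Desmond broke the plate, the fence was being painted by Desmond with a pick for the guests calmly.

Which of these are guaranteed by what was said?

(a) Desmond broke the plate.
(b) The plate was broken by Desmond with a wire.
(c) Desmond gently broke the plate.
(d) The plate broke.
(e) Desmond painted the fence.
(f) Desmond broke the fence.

(a), (b), (c), (d)

(a) Entailed — dropping 'with a wire', 'gently' leaves a sub-description the original still satisfies.
(b) Entailed — this follows by dropping conjuncts from the breaking event's description.
(c) Entailed — dropping 'with a wire' leaves a sub-description the original still satisfies.
(d) Entailed — 'Desmond broke the plate' is causative; it entails the inchoative 'the plate broke'.
(e) Not entailed — 'was painting' is progressive on an accomplishment; it does not entail the completed 'painted'.
(f) Not entailed — Desmond broke the plate, not the fence; the fence belongs to the painting event.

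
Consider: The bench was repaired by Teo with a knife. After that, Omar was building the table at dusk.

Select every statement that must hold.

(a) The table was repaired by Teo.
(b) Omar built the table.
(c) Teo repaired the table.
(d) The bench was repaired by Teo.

(d)

(a) Not entailed — Teo repaired the bench, not the table; the table belongs to the building event.
(b) Not entailed — 'was building' is progressive on an accomplishment; it does not entail the completed 'built'.
(c) Not entailed — Teo repaired the bench, not the table; the table belongs to the building event.
(d) Entailed — dropping 'with a knife' leaves a sub-description the original still satisfies.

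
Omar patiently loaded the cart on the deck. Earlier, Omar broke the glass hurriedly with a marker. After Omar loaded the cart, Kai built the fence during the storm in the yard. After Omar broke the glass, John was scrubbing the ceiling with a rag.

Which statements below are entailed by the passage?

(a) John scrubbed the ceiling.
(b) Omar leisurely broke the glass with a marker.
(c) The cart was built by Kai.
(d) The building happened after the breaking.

(a) Entailed — 'scrub' is an activity; 'was scrubbing' entails that some scrubbing happened, so 'scrubbed' holds.
(b) Not entailed — 'leisurely' adds a manner not in (and inconsistent with) the original.
(c) Not entailed — Kai built the fence, not the cart; the cart belongs to the loading event.
(d) Entailed — the narrative places the breaking before the building.

(a), (d)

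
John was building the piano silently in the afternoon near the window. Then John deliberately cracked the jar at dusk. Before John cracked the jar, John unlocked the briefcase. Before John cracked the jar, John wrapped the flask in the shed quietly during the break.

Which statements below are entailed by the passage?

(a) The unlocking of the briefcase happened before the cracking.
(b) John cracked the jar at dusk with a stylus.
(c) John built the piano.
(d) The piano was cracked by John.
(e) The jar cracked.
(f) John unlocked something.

(a) Entailed — the narrative places the unlocking before the cracking.
(b) Not entailed — 'with a stylus' adds information not in the original event.
(c) Not entailed — 'was building' is progressive on an accomplishment; it does not entail the completed 'built'.
(d) Not entailed — John cracked the jar, not the piano; the piano belongs to the building event.
(e) Entailed — 'John cracked the jar' is causative; it entails the inchoative 'the jar cracked'.
(f) Entailed — generalizing the patient leaves a sub-description the original still satisfies.

(a), (e), (f)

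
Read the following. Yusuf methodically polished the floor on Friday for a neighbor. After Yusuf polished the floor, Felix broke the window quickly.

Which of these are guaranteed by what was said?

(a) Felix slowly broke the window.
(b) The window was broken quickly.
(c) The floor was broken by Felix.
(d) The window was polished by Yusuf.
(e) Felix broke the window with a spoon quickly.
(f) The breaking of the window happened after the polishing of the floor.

(a) Not entailed — 'slowly' adds a manner not in (and inconsistent with) the original.
(b) Entailed — the original entails any weakening of itself; this just generalizes the agent.
(c) Not entailed — Felix broke the window, not the floor; the floor belongs to the polishing event.
(d) Not entailed — Yusuf polished the floor, not the window; the window belongs to the breaking event.
(e) Not entailed — 'with a spoon' adds information not in the original event.
(f) Entailed — the narrative places the polishing before the breaking.

(b), (f)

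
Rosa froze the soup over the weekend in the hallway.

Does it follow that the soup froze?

yes

'Rosa froze the soup' is the causative; it entails the inchoative 'the soup froze'.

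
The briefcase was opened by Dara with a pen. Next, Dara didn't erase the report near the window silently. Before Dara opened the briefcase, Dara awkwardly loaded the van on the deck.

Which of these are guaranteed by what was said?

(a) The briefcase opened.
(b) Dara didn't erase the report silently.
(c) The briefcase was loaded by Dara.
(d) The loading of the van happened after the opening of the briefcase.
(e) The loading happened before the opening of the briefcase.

(a) Entailed — 'Dara opened the briefcase' is causative; it entails the inchoative 'the briefcase opened'.
(b) Not entailed — dropping 'near the window' under negation is not valid — the original leaves open that Dara erased the report some other way.
(c) Not entailed — Dara loaded the van, not the briefcase; the briefcase belongs to the opening event.
(d) Not entailed — the narrative places the loading before the opening, not after.
(e) Entailed — the narrative places the loading before the opening.

(a), (e)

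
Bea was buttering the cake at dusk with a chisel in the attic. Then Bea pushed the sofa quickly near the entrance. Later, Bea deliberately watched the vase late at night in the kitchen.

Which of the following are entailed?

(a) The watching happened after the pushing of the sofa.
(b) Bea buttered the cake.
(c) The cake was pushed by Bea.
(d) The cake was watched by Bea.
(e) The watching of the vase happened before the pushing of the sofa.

(a)

(a) Entailed — the narrative places the pushing before the watching.
(b) Not entailed — 'was buttering' is progressive on an accomplishment; it does not entail the completed 'buttered'.
(c) Not entailed — Bea pushed the sofa, not the cake; the cake belongs to the buttering event.
(d) Not entailed — Bea watched the vase, not the cake; the cake belongs to the buttering event.
(e) Not entailed — the narrative places the pushing before the watching, not after.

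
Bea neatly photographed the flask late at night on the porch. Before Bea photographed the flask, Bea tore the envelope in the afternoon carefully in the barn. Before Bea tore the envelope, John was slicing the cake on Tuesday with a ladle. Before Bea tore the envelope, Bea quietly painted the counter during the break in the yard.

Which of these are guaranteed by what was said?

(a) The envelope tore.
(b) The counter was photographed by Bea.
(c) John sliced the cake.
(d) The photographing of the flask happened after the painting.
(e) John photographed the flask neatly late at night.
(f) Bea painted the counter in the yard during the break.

(a) Entailed — 'Bea tore the envelope' is causative; it entails the inchoative 'the envelope tore'.
(b) Not entailed — Bea photographed the flask, not the counter; the counter belongs to the painting event.
(c) Not entailed — 'was slicing' is progressive on an accomplishment; it does not entail the completed 'sliced'.
(d) Entailed — the narrative places the painting before the photographing.
(e) Not entailed — the passage has Bea photographing the flask, not John.
(f) Entailed — every conjunct here is already in the original painting event.

(a), (d), (f)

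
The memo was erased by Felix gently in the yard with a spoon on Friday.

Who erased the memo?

Felix

'Felix' marks the agent of the erasing event.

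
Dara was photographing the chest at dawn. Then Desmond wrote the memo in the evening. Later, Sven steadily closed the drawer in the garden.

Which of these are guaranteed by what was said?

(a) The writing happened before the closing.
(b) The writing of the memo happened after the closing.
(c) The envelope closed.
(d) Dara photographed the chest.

(a)

(a) Entailed — the narrative places the writing before the closing.
(b) Not entailed — the narrative places the writing before the closing, not after.
(c) Not entailed — the drawer is what closed, not the envelope.
(d) Not entailed — 'was photographing' is progressive on an accomplishment; it does not entail the completed 'photographed'.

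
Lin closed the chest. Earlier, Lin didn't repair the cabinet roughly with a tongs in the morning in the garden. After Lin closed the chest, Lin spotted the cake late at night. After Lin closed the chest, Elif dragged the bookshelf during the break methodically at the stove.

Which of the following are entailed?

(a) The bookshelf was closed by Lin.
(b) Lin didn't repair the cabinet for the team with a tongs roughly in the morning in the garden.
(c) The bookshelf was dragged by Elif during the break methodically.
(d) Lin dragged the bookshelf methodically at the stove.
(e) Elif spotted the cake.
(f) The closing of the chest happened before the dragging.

(a) Not entailed — Lin closed the chest, not the bookshelf; the bookshelf belongs to the dragging event.
(b) Entailed — under negation, adding a further restriction is entailed: if no such repairing event occurred, none occurred for the team either.
(c) Entailed — dropping 'at the stove' leaves a sub-description the original still satisfies.
(d) Not entailed — the passage has Elif dragging the bookshelf, not Lin.
(e) Not entailed — the passage has Lin spotting the cake, not Elif.
(f) Entailed — the narrative places the closing before the dragging.

(b), (c), (f)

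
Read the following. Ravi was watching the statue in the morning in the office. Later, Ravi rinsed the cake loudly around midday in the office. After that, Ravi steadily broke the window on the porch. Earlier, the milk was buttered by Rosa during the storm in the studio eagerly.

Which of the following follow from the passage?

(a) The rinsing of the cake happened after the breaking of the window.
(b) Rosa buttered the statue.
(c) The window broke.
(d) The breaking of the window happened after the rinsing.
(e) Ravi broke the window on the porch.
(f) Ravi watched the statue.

(a) Not entailed — the narrative places the rinsing before the breaking, not after.
(b) Not entailed — Rosa buttered the milk, not the statue; the statue belongs to the watching event.
(c) Entailed — 'Ravi broke the window' is causative; it entails the inchoative 'the window broke'.
(d) Entailed — the narrative places the rinsing before the breaking.
(e) Entailed — every conjunct here is already in the original breaking event.
(f) Entailed — 'watch' is an activity; 'was watching' entails that some watching happened, so 'watched' holds.

(c), (d), (e), (f)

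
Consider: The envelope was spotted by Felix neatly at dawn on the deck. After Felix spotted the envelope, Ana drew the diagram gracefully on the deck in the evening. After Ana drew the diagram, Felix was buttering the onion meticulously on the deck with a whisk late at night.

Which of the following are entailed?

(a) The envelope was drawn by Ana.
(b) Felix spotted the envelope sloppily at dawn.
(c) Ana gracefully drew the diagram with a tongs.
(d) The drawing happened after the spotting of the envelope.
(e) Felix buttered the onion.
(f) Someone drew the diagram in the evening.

(d), (f)

(a) Not entailed — Ana drew the diagram, not the envelope; the envelope belongs to the spotting event.
(b) Not entailed — 'sloppily' adds a manner not in (and inconsistent with) the original.
(c) Not entailed — 'with a tongs' adds information not in the original event.
(d) Entailed — the narrative places the spotting before the drawing.
(e) Not entailed — 'was buttering' is progressive on an accomplishment; it does not entail the completed 'buttered'.
(f) Entailed — this follows by dropping conjuncts from the drawing event's description.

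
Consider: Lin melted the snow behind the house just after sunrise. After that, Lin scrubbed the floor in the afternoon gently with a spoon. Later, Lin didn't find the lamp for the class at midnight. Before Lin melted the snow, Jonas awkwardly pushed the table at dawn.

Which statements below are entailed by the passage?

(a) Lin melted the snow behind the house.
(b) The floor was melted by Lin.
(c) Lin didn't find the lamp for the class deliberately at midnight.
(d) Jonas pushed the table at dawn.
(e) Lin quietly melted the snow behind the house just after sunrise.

(a) Entailed — this follows by dropping conjuncts from the melting event's description.
(b) Not entailed — Lin melted the snow, not the floor; the floor belongs to the scrubbing event.
(c) Entailed — under negation, adding a further restriction is entailed: if no such finding event occurred, none occurred deliberately either.
(d) Entailed — every conjunct here is already in the original pushing event.
(e) Not entailed — 'quietly' adds information not in the original event.

(a), (c), (d)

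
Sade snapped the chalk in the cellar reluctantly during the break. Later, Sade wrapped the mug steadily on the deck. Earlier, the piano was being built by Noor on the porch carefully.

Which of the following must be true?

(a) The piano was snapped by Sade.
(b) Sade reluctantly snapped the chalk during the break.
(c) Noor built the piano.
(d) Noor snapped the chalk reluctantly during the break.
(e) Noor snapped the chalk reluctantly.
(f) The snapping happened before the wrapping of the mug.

(a) Not entailed — Sade snapped the chalk, not the piano; the piano belongs to the building event.
(b) Entailed — this follows by dropping conjuncts from the snapping event's description.
(c) Not entailed — 'was building' is progressive on an accomplishment; it does not entail the completed 'built'.
(d) Not entailed — the passage has Sade snapping the chalk, not Noor.
(e) Not entailed — the passage has Sade snapping the chalk, not Noor.
(f) Entailed — the narrative places the snapping before the wrapping.

(b), (f)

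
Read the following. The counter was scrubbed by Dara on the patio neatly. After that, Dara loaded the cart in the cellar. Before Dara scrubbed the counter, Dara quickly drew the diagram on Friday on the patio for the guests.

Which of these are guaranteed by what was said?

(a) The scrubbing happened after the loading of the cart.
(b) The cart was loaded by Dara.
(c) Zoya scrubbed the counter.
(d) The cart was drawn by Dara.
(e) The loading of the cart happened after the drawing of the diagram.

(b), (e)

(a) Not entailed — the narrative places the scrubbing before the loading, not after.
(b) Entailed — this follows by dropping conjuncts from the loading event's description.
(c) Not entailed — the passage has Dara scrubbing the counter, not Zoya.
(d) Not entailed — Dara drew the diagram, not the cart; the cart belongs to the loading event.
(e) Entailed — the narrative places the drawing before the loading.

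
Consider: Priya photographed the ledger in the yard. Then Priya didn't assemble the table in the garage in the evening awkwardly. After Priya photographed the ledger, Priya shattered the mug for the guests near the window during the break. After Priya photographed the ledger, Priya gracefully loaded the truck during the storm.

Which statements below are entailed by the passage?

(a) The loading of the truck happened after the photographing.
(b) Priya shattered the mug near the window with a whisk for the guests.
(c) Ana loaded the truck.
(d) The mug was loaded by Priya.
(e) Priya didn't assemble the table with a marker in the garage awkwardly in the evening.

(a), (e)

(a) Entailed — the narrative places the photographing before the loading.
(b) Not entailed — 'with a whisk' adds information not in the original event.
(c) Not entailed — the passage has Priya loading the truck, not Ana.
(d) Not entailed — Priya loaded the truck, not the mug; the mug belongs to the shattering event.
(e) Entailed — under negation, adding a further restriction is entailed: if no such assembling event occurred, none occurred with a marker either.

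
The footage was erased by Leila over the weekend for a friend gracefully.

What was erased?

'the footage' marks the patient of the erasing event.

the footage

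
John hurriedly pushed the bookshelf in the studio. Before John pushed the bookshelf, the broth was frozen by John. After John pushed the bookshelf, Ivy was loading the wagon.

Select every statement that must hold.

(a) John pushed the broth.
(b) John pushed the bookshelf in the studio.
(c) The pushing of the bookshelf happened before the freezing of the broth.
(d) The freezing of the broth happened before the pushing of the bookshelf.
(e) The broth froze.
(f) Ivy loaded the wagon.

(a) Not entailed — John pushed the bookshelf, not the broth; the broth belongs to the freezing event.
(b) Entailed — this follows by dropping conjuncts from the pushing event's description.
(c) Not entailed — the narrative places the freezing before the pushing, not after.
(d) Entailed — the narrative places the freezing before the pushing.
(e) Entailed — 'John froze the broth' is causative; it entails the inchoative 'the broth froze'.
(f) Not entailed — 'was loading' is progressive on an accomplishment; it does not entail the completed 'loaded'.

(b), (d), (e)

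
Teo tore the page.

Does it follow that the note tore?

Nothing is said about any note; only the page is affected.

no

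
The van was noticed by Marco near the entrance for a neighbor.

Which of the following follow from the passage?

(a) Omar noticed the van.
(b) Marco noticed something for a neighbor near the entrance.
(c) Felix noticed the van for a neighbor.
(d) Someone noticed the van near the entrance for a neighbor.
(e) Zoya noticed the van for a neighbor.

(a) Not entailed — the passage has Marco noticing the van, not Omar.
(b) Entailed — every conjunct here is already in the original noticing event.
(c) Not entailed — the passage has Marco noticing the van, not Felix.
(d) Entailed — this follows by dropping conjuncts from the noticing event's description.
(e) Not entailed — the passage has Marco noticing the van, not Zoya.

(b), (d)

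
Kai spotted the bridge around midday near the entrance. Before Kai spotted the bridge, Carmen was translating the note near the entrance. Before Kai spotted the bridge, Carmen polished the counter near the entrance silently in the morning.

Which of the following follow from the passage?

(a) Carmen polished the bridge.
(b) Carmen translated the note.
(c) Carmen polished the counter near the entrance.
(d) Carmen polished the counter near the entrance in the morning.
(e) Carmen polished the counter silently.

(a) Not entailed — Carmen polished the counter, not the bridge; the bridge belongs to the spotting event.
(b) Not entailed — 'was translating' is progressive on an accomplishment; it does not entail the completed 'translated'.
(c) Entailed — dropping 'silently', 'in the morning' leaves a sub-description the original still satisfies.
(d) Entailed — dropping 'silently' leaves a sub-description the original still satisfies.
(e) Entailed — the original entails any weakening of itself; this just drops 'near the entrance', 'in the morning'.

(c), (d), (e)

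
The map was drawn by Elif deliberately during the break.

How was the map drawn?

'deliberately' marks the manner of the drawing event.

deliberately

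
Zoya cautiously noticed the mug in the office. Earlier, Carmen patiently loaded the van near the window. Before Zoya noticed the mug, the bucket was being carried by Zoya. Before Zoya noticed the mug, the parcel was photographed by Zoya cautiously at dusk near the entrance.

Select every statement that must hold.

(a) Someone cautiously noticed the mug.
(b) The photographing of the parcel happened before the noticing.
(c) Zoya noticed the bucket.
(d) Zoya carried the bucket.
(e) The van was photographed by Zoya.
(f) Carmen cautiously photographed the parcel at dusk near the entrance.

(a), (b), (d)

(a) Entailed — the original entails any weakening of itself; this just drops 'in the office' and generalizes the agent.
(b) Entailed — the narrative places the photographing before the noticing.
(c) Not entailed — Zoya noticed the mug, not the bucket; the bucket belongs to the carrying event.
(d) Entailed — 'carry' is an activity; 'was carrying' entails that some carrying happened, so 'carried' holds.
(e) Not entailed — Zoya photographed the parcel, not the van; the van belongs to the loading event.
(f) Not entailed — the passage has Zoya photographing the parcel, not Carmen.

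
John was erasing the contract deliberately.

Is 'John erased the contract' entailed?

'was erasing' is progressive; for an accomplishment like 'erase the contract', it doesn't entail completion.

no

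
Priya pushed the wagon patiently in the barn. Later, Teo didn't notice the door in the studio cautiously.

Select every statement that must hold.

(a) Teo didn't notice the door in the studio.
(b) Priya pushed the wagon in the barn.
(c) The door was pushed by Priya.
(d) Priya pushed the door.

(a) Not entailed — dropping 'cautiously' under negation is not valid — the original leaves open that Teo noticed the door some other way.
(b) Entailed — dropping 'patiently' leaves a sub-description the original still satisfies.
(c) Not entailed — Priya pushed the wagon, not the door; the door belongs to the noticing event.
(d) Not entailed — Priya pushed the wagon, not the door; the door belongs to the noticing event.

(b)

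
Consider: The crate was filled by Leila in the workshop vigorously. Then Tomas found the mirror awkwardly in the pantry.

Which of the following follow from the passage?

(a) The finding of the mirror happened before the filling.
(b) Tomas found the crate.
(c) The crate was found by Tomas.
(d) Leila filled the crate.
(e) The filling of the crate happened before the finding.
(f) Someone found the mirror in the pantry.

(a) Not entailed — the narrative places the filling before the finding, not after.
(b) Not entailed — Tomas found the mirror, not the crate; the crate belongs to the filling event.
(c) Not entailed — Tomas found the mirror, not the crate; the crate belongs to the filling event.
(d) Entailed — dropping 'vigorously', 'in the workshop' leaves a sub-description the original still satisfies.
(e) Entailed — the narrative places the filling before the finding.
(f) Entailed — dropping 'awkwardly' and generalizing the agent leaves a sub-description the original still satisfies.

(d), (e), (f)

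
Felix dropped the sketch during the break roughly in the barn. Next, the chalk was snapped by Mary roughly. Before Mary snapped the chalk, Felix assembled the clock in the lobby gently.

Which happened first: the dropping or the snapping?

The connectives place the dropping before the snapping.

the dropping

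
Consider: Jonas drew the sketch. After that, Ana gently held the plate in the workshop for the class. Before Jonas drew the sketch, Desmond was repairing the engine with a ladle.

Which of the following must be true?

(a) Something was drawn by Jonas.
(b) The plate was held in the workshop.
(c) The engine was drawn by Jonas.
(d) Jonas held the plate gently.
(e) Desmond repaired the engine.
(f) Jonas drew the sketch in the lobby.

(a), (b)

(a) Entailed — generalizing the patient leaves a sub-description the original still satisfies.
(b) Entailed — the original entails any weakening of itself; this just drops 'for the class', 'gently' and generalizes the agent.
(c) Not entailed — Jonas drew the sketch, not the engine; the engine belongs to the repairing event.
(d) Not entailed — the passage has Ana holding the plate, not Jonas.
(e) Not entailed — 'was repairing' is progressive on an accomplishment; it does not entail the completed 'repaired'.
(f) Not entailed — 'in the lobby' adds information not in the original event.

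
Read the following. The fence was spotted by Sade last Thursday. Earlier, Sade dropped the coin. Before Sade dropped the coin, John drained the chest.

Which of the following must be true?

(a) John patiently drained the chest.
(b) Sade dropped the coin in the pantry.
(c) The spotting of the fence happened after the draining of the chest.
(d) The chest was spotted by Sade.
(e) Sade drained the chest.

(c)

(a) Not entailed — 'patiently' adds information not in the original event.
(b) Not entailed — 'in the pantry' adds information not in the original event.
(c) Entailed — the narrative places the draining before the spotting.
(d) Not entailed — Sade spotted the fence, not the chest; the chest belongs to the draining event.
(e) Not entailed — the passage has John draining the chest, not Sade.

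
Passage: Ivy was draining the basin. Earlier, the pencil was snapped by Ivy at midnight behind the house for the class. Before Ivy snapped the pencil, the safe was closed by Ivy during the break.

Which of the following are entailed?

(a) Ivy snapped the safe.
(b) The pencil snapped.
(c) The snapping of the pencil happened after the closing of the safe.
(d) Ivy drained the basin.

(b), (c)

(a) Not entailed — Ivy snapped the pencil, not the safe; the safe belongs to the closing event.
(b) Entailed — 'Ivy snapped the pencil' is causative; it entails the inchoative 'the pencil snapped'.
(c) Entailed — the narrative places the closing before the snapping.
(d) Not entailed — 'was draining' is progressive on an accomplishment; it does not entail the completed 'drained'.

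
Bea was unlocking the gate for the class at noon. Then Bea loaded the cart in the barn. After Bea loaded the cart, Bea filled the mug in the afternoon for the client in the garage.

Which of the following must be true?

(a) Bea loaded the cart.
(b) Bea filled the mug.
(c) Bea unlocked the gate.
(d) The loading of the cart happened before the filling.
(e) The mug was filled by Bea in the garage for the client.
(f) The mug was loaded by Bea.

(a) Entailed — every conjunct here is already in the original loading event.
(b) Entailed — every conjunct here is already in the original filling event.
(c) Not entailed — 'was unlocking' is progressive on an accomplishment; it does not entail the completed 'unlocked'.
(d) Entailed — the narrative places the loading before the filling.
(e) Entailed — this follows by dropping conjuncts from the filling event's description.
(f) Not entailed — Bea loaded the cart, not the mug; the mug belongs to the filling event.

(a), (b), (d), (e)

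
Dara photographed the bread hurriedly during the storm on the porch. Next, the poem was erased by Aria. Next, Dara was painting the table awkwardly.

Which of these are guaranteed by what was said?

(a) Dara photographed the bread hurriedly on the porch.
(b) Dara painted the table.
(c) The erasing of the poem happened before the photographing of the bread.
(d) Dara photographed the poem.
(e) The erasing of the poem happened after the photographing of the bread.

(a), (e)

(a) Entailed — this follows by dropping conjuncts from the photographing event's description.
(b) Not entailed — 'was painting' is progressive on an accomplishment; it does not entail the completed 'painted'.
(c) Not entailed — the narrative places the photographing before the erasing, not after.
(d) Not entailed — Dara photographed the bread, not the poem; the poem belongs to the erasing event.
(e) Entailed — the narrative places the photographing before the erasing.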